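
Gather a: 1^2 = 1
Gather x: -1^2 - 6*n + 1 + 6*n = 0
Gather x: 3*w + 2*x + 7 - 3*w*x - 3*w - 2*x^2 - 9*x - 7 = -2*x^2 + x*(-3*w - 7)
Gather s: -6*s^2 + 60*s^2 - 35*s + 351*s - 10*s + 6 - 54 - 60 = 54*s^2 + 306*s - 108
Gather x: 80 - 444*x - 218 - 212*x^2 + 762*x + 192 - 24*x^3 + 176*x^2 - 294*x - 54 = -24*x^3 - 36*x^2 + 24*x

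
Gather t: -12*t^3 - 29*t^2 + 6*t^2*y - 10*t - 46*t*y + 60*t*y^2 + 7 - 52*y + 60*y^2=-12*t^3 + t^2*(6*y - 29) + t*(60*y^2 - 46*y - 10) + 60*y^2 - 52*y + 7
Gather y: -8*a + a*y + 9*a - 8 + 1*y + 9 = a + y*(a + 1) + 1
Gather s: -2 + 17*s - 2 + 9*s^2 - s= 9*s^2 + 16*s - 4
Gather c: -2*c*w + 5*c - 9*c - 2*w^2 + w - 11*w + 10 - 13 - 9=c*(-2*w - 4) - 2*w^2 - 10*w - 12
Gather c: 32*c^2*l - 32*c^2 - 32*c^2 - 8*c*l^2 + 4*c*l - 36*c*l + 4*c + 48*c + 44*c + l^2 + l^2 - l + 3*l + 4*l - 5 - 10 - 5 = c^2*(32*l - 64) + c*(-8*l^2 - 32*l + 96) + 2*l^2 + 6*l - 20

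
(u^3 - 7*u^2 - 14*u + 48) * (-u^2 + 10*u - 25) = -u^5 + 17*u^4 - 81*u^3 - 13*u^2 + 830*u - 1200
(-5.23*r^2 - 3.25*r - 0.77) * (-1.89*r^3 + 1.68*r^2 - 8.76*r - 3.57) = 9.8847*r^5 - 2.6439*r^4 + 41.8101*r^3 + 45.8475*r^2 + 18.3477*r + 2.7489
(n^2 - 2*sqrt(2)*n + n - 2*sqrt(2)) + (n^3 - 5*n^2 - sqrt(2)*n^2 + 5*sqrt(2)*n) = n^3 - 4*n^2 - sqrt(2)*n^2 + n + 3*sqrt(2)*n - 2*sqrt(2)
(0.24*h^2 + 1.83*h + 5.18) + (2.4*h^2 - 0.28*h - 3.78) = 2.64*h^2 + 1.55*h + 1.4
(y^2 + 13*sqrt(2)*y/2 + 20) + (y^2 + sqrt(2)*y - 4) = 2*y^2 + 15*sqrt(2)*y/2 + 16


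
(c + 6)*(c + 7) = c^2 + 13*c + 42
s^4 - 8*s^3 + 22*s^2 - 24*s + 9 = (s - 3)^2*(s - 1)^2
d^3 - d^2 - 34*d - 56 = (d - 7)*(d + 2)*(d + 4)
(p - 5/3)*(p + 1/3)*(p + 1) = p^3 - p^2/3 - 17*p/9 - 5/9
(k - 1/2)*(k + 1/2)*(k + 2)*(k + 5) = k^4 + 7*k^3 + 39*k^2/4 - 7*k/4 - 5/2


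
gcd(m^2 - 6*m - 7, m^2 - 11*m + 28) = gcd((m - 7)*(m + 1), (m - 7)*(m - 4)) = m - 7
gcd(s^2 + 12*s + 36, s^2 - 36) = s + 6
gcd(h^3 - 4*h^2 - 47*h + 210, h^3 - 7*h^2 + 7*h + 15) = h - 5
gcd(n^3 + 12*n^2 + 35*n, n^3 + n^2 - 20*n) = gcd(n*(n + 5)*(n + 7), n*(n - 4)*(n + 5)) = n^2 + 5*n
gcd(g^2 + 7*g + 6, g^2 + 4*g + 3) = g + 1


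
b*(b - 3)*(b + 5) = b^3 + 2*b^2 - 15*b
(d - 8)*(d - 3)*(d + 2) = d^3 - 9*d^2 + 2*d + 48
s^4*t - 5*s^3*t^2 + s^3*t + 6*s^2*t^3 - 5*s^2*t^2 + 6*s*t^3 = s*(s - 3*t)*(s - 2*t)*(s*t + t)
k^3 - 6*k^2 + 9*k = k*(k - 3)^2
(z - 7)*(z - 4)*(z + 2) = z^3 - 9*z^2 + 6*z + 56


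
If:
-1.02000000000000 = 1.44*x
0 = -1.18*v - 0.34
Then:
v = -0.29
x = -0.71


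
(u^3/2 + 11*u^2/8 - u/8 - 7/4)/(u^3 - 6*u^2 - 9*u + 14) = (4*u + 7)/(8*(u - 7))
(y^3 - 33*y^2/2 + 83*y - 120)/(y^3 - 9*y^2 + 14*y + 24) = (y^2 - 21*y/2 + 20)/(y^2 - 3*y - 4)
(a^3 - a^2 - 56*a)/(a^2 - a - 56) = a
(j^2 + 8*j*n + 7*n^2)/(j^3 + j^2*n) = (j + 7*n)/j^2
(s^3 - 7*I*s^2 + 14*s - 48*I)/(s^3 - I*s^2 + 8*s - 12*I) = (s - 8*I)/(s - 2*I)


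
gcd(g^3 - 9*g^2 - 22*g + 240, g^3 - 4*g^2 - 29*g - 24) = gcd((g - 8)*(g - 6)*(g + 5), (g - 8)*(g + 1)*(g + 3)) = g - 8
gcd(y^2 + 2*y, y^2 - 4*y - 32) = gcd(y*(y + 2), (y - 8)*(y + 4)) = 1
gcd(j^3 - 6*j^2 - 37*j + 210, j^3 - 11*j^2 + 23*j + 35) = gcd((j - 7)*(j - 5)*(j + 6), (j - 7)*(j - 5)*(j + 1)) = j^2 - 12*j + 35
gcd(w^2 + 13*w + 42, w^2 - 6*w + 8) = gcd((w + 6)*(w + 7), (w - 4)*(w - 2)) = 1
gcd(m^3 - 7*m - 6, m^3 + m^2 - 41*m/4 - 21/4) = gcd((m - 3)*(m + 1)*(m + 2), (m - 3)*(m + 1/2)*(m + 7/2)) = m - 3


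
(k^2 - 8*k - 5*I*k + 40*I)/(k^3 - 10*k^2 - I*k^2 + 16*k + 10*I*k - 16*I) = (k - 5*I)/(k^2 - k*(2 + I) + 2*I)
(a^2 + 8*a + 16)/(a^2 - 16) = (a + 4)/(a - 4)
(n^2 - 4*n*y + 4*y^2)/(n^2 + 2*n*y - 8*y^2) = (n - 2*y)/(n + 4*y)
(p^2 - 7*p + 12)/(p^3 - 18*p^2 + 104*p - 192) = (p - 3)/(p^2 - 14*p + 48)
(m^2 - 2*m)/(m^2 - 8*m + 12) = m/(m - 6)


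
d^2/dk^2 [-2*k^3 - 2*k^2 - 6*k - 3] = -12*k - 4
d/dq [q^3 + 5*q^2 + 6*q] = 3*q^2 + 10*q + 6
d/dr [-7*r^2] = -14*r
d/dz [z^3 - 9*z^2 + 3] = 3*z*(z - 6)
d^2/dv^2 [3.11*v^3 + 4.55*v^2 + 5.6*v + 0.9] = 18.66*v + 9.1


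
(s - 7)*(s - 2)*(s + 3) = s^3 - 6*s^2 - 13*s + 42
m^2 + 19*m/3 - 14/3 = (m - 2/3)*(m + 7)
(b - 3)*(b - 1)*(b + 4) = b^3 - 13*b + 12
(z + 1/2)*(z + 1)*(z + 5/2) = z^3 + 4*z^2 + 17*z/4 + 5/4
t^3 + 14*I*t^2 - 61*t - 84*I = (t + 3*I)*(t + 4*I)*(t + 7*I)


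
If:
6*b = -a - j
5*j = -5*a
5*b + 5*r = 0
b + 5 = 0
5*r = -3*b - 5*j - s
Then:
No Solution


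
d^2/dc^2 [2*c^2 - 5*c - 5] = 4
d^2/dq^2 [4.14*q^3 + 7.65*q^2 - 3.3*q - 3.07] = 24.84*q + 15.3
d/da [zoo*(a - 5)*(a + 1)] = zoo*(a - 2)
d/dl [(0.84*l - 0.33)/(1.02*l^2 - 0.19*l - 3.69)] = (-0.8568*l^2 + 0.6732*l - 3.1623)/(1.0404*l^4 - 0.3876*l^3 - 7.4915*l^2 + 1.4022*l + 13.6161)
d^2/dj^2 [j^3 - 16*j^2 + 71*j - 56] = 6*j - 32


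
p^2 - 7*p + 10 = (p - 5)*(p - 2)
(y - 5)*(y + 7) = y^2 + 2*y - 35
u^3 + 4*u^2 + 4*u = u*(u + 2)^2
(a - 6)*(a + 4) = a^2 - 2*a - 24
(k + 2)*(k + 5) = k^2 + 7*k + 10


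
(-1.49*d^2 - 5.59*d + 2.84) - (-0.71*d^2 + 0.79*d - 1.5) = -0.78*d^2 - 6.38*d + 4.34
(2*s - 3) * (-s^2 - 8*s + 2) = -2*s^3 - 13*s^2 + 28*s - 6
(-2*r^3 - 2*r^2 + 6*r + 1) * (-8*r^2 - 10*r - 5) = 16*r^5 + 36*r^4 - 18*r^3 - 58*r^2 - 40*r - 5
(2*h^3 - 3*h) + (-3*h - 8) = 2*h^3 - 6*h - 8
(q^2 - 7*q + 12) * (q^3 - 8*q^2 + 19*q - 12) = q^5 - 15*q^4 + 87*q^3 - 241*q^2 + 312*q - 144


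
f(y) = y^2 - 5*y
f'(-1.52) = -8.04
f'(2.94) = 0.88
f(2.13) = -6.11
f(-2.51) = 18.85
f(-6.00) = 66.00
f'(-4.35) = -13.70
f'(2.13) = -0.74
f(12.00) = 84.00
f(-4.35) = 40.67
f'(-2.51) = -10.02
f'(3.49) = 1.98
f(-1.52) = 9.91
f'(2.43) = -0.14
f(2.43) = -6.25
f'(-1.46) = -7.92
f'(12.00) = 19.00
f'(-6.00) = -17.00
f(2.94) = -6.06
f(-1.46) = 9.43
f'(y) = 2*y - 5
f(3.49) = -5.27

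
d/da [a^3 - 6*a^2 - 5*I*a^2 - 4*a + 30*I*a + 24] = 3*a^2 - 12*a - 10*I*a - 4 + 30*I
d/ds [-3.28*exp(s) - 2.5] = -3.28*exp(s)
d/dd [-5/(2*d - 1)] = 10/(2*d - 1)^2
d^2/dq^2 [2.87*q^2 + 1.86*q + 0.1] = 5.74000000000000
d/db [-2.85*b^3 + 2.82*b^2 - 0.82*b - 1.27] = -8.55*b^2 + 5.64*b - 0.82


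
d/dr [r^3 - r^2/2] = r*(3*r - 1)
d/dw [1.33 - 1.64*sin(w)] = -1.64*cos(w)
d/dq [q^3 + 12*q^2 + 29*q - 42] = 3*q^2 + 24*q + 29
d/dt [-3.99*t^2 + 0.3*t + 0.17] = 0.3 - 7.98*t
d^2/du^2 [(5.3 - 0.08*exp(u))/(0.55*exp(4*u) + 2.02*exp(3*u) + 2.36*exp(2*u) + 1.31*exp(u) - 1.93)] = (-0.2178*exp(8*u) + 24.67432*exp(7*u) + 133.917492*exp(6*u) + 276.562512*exp(5*u) + 272.642086*exp(4*u) + 232.333224*exp(3*u) + 232.933356*exp(2*u) + 105.454826*exp(u) + 13.101998)*exp(u)/(0.166375*exp(12*u) + 1.83315*exp(11*u) + 8.87436*exp(10*u) + 25.162993*exp(9*u) + 45.060057*exp(8*u) + 47.124648*exp(7*u) + 14.789657*exp(6*u) - 31.259472*exp(5*u) - 44.594907*exp(4*u) - 10.979743*exp(3*u) + 16.436073*exp(2*u) + 14.638857*exp(u) - 7.189057)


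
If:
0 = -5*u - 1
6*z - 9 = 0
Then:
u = -1/5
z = 3/2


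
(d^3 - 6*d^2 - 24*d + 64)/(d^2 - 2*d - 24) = (d^2 - 10*d + 16)/(d - 6)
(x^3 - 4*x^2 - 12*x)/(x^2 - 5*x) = (x^2 - 4*x - 12)/(x - 5)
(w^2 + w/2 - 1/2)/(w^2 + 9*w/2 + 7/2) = (2*w - 1)/(2*w + 7)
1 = 1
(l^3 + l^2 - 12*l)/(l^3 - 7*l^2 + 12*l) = (l + 4)/(l - 4)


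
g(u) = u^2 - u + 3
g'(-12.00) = -25.00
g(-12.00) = 159.00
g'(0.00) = -1.00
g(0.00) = 3.00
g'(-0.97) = -2.94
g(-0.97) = 4.91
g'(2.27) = 3.54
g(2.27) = 5.88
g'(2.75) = 4.50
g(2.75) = 7.81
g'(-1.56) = -4.12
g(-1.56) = 6.99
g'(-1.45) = -3.90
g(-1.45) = 6.55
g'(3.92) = 6.84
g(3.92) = 14.45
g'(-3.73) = -8.46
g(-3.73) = 20.64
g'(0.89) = 0.78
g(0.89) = 2.90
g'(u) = 2*u - 1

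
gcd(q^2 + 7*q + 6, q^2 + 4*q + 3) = q + 1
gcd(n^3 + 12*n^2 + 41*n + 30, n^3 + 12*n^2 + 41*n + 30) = n^3 + 12*n^2 + 41*n + 30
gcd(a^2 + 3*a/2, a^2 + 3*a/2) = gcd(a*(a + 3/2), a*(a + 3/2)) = a^2 + 3*a/2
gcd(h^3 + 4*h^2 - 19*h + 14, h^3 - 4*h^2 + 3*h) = h - 1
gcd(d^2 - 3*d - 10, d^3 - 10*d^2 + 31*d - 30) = d - 5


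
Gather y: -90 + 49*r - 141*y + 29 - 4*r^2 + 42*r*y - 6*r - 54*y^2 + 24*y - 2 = -4*r^2 + 43*r - 54*y^2 + y*(42*r - 117) - 63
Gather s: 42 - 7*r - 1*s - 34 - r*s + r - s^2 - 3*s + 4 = -6*r - s^2 + s*(-r - 4) + 12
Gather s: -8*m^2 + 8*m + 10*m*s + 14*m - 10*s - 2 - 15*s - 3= -8*m^2 + 22*m + s*(10*m - 25) - 5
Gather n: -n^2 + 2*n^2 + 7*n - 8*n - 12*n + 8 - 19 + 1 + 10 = n^2 - 13*n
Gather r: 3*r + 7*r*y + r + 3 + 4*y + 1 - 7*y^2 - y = r*(7*y + 4) - 7*y^2 + 3*y + 4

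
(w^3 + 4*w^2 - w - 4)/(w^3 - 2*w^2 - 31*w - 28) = (w - 1)/(w - 7)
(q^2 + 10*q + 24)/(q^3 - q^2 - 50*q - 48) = (q + 4)/(q^2 - 7*q - 8)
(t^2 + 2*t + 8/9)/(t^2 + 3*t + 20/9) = (3*t + 2)/(3*t + 5)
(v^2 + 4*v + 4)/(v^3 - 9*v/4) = 4*(v^2 + 4*v + 4)/(v*(4*v^2 - 9))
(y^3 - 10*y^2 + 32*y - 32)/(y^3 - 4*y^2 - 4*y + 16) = (y - 4)/(y + 2)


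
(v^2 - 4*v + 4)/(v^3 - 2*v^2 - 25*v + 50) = (v - 2)/(v^2 - 25)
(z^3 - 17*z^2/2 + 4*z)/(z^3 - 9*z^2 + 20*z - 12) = z*(2*z^2 - 17*z + 8)/(2*(z^3 - 9*z^2 + 20*z - 12))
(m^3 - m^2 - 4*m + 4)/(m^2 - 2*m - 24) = (-m^3 + m^2 + 4*m - 4)/(-m^2 + 2*m + 24)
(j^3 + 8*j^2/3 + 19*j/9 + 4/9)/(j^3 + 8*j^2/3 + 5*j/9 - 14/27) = 3*(9*j^3 + 24*j^2 + 19*j + 4)/(27*j^3 + 72*j^2 + 15*j - 14)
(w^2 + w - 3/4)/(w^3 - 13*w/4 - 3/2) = (2*w - 1)/(2*w^2 - 3*w - 2)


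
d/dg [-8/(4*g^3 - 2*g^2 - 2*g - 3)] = 16*(6*g^2 - 2*g - 1)/(-4*g^3 + 2*g^2 + 2*g + 3)^2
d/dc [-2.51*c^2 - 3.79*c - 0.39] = -5.02*c - 3.79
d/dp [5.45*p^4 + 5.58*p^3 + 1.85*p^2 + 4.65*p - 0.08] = 21.8*p^3 + 16.74*p^2 + 3.7*p + 4.65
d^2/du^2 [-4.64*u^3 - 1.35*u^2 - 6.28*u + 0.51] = -27.84*u - 2.7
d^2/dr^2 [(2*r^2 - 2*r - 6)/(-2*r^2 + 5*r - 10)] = 4*(-6*r^3 + 96*r^2 - 150*r - 35)/(8*r^6 - 60*r^5 + 270*r^4 - 725*r^3 + 1350*r^2 - 1500*r + 1000)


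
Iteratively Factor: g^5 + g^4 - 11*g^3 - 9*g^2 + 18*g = (g + 2)*(g^4 - g^3 - 9*g^2 + 9*g) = (g - 3)*(g + 2)*(g^3 + 2*g^2 - 3*g) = (g - 3)*(g - 1)*(g + 2)*(g^2 + 3*g) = (g - 3)*(g - 1)*(g + 2)*(g + 3)*(g)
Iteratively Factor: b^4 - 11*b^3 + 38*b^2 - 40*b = (b - 5)*(b^3 - 6*b^2 + 8*b) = (b - 5)*(b - 4)*(b^2 - 2*b) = (b - 5)*(b - 4)*(b - 2)*(b)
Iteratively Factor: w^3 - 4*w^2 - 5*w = (w - 5)*(w^2 + w) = w*(w - 5)*(w + 1)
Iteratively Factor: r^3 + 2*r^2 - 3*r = (r + 3)*(r^2 - r) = (r - 1)*(r + 3)*(r)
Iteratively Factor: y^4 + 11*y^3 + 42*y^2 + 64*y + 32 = (y + 4)*(y^3 + 7*y^2 + 14*y + 8) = (y + 1)*(y + 4)*(y^2 + 6*y + 8) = (y + 1)*(y + 2)*(y + 4)*(y + 4)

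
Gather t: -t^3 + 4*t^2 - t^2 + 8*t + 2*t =-t^3 + 3*t^2 + 10*t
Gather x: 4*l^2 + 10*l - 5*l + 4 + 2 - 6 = 4*l^2 + 5*l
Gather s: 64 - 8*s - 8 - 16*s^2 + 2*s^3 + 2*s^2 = 2*s^3 - 14*s^2 - 8*s + 56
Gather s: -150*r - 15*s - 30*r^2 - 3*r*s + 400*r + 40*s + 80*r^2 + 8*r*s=50*r^2 + 250*r + s*(5*r + 25)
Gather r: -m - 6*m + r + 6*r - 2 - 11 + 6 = -7*m + 7*r - 7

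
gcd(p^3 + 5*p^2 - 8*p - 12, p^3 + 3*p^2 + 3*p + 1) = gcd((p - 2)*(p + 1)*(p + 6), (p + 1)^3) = p + 1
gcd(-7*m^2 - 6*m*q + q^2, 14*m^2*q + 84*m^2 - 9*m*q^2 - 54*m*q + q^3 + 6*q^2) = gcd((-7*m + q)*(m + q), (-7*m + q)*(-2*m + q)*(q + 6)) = -7*m + q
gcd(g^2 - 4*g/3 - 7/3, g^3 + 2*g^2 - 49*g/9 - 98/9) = g - 7/3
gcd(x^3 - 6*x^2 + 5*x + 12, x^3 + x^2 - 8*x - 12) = x - 3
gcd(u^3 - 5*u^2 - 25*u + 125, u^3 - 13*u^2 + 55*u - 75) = u^2 - 10*u + 25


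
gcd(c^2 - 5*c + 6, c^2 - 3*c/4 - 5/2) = c - 2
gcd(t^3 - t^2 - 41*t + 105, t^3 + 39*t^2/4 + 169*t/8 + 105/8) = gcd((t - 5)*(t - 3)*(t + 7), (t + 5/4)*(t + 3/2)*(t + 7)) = t + 7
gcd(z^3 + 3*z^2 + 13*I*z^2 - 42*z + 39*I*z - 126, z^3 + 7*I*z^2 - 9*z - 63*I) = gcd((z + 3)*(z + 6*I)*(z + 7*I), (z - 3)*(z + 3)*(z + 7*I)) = z^2 + z*(3 + 7*I) + 21*I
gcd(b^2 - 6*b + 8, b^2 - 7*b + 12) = b - 4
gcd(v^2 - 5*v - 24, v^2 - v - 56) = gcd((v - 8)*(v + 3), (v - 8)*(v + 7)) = v - 8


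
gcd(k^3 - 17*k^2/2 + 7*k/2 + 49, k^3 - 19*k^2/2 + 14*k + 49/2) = k^2 - 21*k/2 + 49/2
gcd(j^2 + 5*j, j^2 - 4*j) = j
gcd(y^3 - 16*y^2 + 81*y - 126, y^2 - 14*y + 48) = y - 6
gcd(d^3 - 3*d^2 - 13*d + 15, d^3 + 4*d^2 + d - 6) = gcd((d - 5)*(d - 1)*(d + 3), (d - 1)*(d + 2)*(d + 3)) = d^2 + 2*d - 3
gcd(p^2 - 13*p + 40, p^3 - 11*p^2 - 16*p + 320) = p - 8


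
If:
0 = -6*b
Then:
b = 0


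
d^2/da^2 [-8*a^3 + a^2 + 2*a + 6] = 2 - 48*a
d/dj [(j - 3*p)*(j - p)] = 2*j - 4*p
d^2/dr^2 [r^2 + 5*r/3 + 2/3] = 2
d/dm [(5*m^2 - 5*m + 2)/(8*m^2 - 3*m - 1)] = (25*m^2 - 42*m + 11)/(64*m^4 - 48*m^3 - 7*m^2 + 6*m + 1)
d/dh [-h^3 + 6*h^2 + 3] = 3*h*(4 - h)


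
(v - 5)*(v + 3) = v^2 - 2*v - 15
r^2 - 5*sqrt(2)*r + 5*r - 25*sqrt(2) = (r + 5)*(r - 5*sqrt(2))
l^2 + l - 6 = (l - 2)*(l + 3)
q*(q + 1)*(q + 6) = q^3 + 7*q^2 + 6*q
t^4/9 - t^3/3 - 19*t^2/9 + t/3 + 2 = (t/3 + 1/3)*(t/3 + 1)*(t - 6)*(t - 1)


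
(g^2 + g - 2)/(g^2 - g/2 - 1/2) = 2*(g + 2)/(2*g + 1)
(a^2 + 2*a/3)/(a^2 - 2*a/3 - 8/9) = 3*a/(3*a - 4)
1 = 1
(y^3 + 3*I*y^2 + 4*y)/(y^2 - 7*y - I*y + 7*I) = y*(y + 4*I)/(y - 7)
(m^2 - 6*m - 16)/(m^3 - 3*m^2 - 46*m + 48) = (m + 2)/(m^2 + 5*m - 6)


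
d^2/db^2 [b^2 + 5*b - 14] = 2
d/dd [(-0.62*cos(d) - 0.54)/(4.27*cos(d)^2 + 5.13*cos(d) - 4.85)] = (2.6474*sin(d)^2 - 4.6116*cos(d) - 8.4246)*sin(d)/(4.27*cos(d)^2 + 5.13*cos(d) - 4.85)^2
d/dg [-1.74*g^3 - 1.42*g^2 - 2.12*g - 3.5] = -5.22*g^2 - 2.84*g - 2.12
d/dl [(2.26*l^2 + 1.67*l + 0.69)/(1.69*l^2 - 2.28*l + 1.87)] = (-7.9751*l^2 + 6.1202*l + 4.6961)/(2.8561*l^4 - 7.7064*l^3 + 11.519*l^2 - 8.5272*l + 3.4969)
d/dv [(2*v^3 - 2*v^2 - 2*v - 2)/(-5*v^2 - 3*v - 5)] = 2*(-5*v^4 - 6*v^3 - 17*v^2 + 2)/(25*v^4 + 30*v^3 + 59*v^2 + 30*v + 25)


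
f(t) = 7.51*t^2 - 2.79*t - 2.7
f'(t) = 15.02*t - 2.79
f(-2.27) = 42.33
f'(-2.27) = -36.89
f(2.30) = 30.61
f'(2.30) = 31.76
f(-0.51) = 0.68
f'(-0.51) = -10.45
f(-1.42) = 16.40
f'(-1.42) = -24.12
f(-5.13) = 209.25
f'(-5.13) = -79.84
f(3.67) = 88.21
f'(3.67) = 52.33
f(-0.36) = -0.72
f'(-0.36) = -8.20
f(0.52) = -2.12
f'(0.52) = 5.02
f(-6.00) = 284.40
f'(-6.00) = -92.91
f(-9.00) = 630.72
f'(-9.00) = -137.97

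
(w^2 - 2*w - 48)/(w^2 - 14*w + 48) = (w + 6)/(w - 6)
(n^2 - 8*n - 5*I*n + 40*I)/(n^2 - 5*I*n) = (n - 8)/n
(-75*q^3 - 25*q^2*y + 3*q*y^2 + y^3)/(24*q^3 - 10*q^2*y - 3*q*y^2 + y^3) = (-25*q^2 + y^2)/(8*q^2 - 6*q*y + y^2)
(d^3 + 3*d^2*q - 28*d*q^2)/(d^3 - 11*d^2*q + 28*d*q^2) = (-d - 7*q)/(-d + 7*q)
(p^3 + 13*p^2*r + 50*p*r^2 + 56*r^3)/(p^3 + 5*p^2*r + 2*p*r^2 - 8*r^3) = (p + 7*r)/(p - r)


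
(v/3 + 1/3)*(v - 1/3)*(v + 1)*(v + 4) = v^4/3 + 17*v^3/9 + 7*v^2/3 + v/3 - 4/9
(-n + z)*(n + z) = -n^2 + z^2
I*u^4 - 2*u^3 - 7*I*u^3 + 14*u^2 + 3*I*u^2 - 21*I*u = u*(u - 7)*(u + 3*I)*(I*u + 1)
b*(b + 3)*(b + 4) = b^3 + 7*b^2 + 12*b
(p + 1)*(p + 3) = p^2 + 4*p + 3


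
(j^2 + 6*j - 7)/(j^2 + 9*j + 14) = (j - 1)/(j + 2)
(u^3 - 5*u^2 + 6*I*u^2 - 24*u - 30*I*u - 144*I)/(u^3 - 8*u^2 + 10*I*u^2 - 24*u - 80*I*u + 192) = (u + 3)/(u + 4*I)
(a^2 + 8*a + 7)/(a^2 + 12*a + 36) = (a^2 + 8*a + 7)/(a^2 + 12*a + 36)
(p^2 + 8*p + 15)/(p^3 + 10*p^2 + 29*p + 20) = (p + 3)/(p^2 + 5*p + 4)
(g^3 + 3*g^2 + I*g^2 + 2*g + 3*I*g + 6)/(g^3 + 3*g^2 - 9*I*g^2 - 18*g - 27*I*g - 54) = (g^2 + I*g + 2)/(g^2 - 9*I*g - 18)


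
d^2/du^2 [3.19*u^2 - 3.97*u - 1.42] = 6.38000000000000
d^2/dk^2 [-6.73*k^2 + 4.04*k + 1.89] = -13.4600000000000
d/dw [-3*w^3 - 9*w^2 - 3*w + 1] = -9*w^2 - 18*w - 3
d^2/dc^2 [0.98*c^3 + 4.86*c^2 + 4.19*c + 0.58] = 5.88*c + 9.72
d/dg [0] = 0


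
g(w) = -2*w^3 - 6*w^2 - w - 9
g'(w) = -6*w^2 - 12*w - 1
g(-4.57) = 61.15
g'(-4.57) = -71.47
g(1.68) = -37.10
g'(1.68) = -38.09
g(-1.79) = -14.96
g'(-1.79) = 1.26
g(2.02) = -51.99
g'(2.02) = -49.72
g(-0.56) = -9.97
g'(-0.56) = 3.84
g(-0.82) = -11.11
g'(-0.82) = 4.81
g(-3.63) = 11.23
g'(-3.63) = -36.50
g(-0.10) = -8.96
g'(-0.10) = 0.14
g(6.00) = -663.00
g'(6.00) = -289.00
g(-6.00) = 213.00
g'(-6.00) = -145.00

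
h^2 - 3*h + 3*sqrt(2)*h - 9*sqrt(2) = (h - 3)*(h + 3*sqrt(2))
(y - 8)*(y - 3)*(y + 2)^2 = y^4 - 7*y^3 - 16*y^2 + 52*y + 96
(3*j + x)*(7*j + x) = 21*j^2 + 10*j*x + x^2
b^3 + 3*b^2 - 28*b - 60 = (b - 5)*(b + 2)*(b + 6)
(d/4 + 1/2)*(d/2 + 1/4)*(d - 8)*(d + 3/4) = d^4/8 - 19*d^3/32 - 185*d^2/64 - 89*d/32 - 3/4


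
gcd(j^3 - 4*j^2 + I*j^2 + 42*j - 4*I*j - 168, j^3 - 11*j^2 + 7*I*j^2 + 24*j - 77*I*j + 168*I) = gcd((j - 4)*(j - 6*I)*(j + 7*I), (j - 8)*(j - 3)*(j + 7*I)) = j + 7*I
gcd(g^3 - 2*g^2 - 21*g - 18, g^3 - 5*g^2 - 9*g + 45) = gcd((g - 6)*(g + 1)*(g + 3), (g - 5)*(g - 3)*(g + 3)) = g + 3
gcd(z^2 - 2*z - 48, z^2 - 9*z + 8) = z - 8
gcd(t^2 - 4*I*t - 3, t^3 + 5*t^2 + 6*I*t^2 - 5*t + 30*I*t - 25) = 1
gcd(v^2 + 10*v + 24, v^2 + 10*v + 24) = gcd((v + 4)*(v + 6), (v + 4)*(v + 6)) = v^2 + 10*v + 24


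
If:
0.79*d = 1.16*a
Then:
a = 0.681034482758621*d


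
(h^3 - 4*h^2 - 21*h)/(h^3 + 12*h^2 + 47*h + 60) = h*(h - 7)/(h^2 + 9*h + 20)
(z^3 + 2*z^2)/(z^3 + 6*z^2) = (z + 2)/(z + 6)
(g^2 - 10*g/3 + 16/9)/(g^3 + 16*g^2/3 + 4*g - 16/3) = (g - 8/3)/(g^2 + 6*g + 8)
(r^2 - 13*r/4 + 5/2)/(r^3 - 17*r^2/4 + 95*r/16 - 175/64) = 16*(r - 2)/(16*r^2 - 48*r + 35)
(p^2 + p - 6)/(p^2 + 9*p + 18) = (p - 2)/(p + 6)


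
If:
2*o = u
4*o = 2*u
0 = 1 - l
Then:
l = 1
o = u/2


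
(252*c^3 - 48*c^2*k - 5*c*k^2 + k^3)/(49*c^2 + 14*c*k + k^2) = (36*c^2 - 12*c*k + k^2)/(7*c + k)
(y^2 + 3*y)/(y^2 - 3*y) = (y + 3)/(y - 3)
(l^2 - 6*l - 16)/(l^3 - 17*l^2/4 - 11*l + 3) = 4*(l - 8)/(4*l^2 - 25*l + 6)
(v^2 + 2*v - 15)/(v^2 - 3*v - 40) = (v - 3)/(v - 8)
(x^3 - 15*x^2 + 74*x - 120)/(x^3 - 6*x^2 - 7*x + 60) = (x - 6)/(x + 3)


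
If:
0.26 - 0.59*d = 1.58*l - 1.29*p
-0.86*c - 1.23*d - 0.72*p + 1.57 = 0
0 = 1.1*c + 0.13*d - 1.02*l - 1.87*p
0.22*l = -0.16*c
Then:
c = 0.12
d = 1.08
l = -0.08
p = 0.19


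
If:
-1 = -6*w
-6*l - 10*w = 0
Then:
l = -5/18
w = 1/6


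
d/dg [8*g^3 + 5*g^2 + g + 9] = 24*g^2 + 10*g + 1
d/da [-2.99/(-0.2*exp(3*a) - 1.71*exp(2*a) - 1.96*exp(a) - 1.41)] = (-1.794*exp(2*a) - 10.2258*exp(a) - 5.8604)*exp(a)/(0.2*exp(3*a) + 1.71*exp(2*a) + 1.96*exp(a) + 1.41)^2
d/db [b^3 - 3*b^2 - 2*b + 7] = 3*b^2 - 6*b - 2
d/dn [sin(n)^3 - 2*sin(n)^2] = (3*sin(n) - 4)*sin(n)*cos(n)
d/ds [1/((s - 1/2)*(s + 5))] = 2*(-4*s - 9)/(4*s^4 + 36*s^3 + 61*s^2 - 90*s + 25)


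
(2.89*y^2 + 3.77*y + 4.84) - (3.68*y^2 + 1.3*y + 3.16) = -0.79*y^2 + 2.47*y + 1.68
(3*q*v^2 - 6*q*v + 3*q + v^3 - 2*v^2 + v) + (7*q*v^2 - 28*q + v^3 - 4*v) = 10*q*v^2 - 6*q*v - 25*q + 2*v^3 - 2*v^2 - 3*v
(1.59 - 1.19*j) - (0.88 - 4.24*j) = 3.05*j + 0.71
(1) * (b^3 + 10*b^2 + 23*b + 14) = b^3 + 10*b^2 + 23*b + 14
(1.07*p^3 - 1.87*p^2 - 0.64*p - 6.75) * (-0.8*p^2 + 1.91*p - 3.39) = -0.856*p^5 + 3.5397*p^4 - 6.687*p^3 + 10.5169*p^2 - 10.7229*p + 22.8825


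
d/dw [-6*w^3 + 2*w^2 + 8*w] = -18*w^2 + 4*w + 8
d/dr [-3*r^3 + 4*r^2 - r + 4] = -9*r^2 + 8*r - 1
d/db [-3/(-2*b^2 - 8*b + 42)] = 3*(-b - 2)/(b^2 + 4*b - 21)^2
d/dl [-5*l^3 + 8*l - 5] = 8 - 15*l^2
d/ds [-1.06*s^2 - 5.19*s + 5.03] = -2.12*s - 5.19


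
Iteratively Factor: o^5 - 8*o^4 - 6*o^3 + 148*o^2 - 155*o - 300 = (o + 4)*(o^4 - 12*o^3 + 42*o^2 - 20*o - 75) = (o - 3)*(o + 4)*(o^3 - 9*o^2 + 15*o + 25) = (o - 3)*(o + 1)*(o + 4)*(o^2 - 10*o + 25) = (o - 5)*(o - 3)*(o + 1)*(o + 4)*(o - 5)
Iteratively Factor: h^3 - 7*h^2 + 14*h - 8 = (h - 2)*(h^2 - 5*h + 4) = (h - 2)*(h - 1)*(h - 4)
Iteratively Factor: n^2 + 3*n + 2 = (n + 2)*(n + 1)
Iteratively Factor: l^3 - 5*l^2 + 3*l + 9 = (l + 1)*(l^2 - 6*l + 9) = (l - 3)*(l + 1)*(l - 3)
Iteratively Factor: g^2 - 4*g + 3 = (g - 1)*(g - 3)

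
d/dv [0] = 0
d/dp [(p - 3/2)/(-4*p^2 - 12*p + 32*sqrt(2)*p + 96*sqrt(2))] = (-2*p^2 - 6*p + 16*sqrt(2)*p + (2*p - 3)*(2*p - 8*sqrt(2) + 3) + 48*sqrt(2))/(8*(p^2 - 8*sqrt(2)*p + 3*p - 24*sqrt(2))^2)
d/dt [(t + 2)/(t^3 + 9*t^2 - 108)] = (t^3 + 9*t^2 - 3*t*(t + 2)*(t + 6) - 108)/(t^3 + 9*t^2 - 108)^2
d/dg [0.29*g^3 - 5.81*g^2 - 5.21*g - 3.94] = 0.87*g^2 - 11.62*g - 5.21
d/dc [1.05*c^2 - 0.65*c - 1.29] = 2.1*c - 0.65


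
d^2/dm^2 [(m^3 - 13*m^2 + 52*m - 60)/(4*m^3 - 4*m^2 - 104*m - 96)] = 3*(-2*m^3 + 3*m^2 + 39*m + 61)/(m^6 + 15*m^5 + 87*m^4 + 245*m^3 + 348*m^2 + 240*m + 64)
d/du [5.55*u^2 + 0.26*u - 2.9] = 11.1*u + 0.26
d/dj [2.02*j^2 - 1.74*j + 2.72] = 4.04*j - 1.74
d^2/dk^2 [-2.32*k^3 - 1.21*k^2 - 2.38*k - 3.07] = -13.92*k - 2.42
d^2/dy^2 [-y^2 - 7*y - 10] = -2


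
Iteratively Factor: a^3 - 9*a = (a - 3)*(a^2 + 3*a) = a*(a - 3)*(a + 3)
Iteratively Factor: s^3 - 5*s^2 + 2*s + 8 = (s - 2)*(s^2 - 3*s - 4) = (s - 4)*(s - 2)*(s + 1)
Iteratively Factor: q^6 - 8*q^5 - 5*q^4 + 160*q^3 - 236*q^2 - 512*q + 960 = (q - 2)*(q^5 - 6*q^4 - 17*q^3 + 126*q^2 + 16*q - 480) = (q - 3)*(q - 2)*(q^4 - 3*q^3 - 26*q^2 + 48*q + 160) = (q - 3)*(q - 2)*(q + 4)*(q^3 - 7*q^2 + 2*q + 40) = (q - 3)*(q - 2)*(q + 2)*(q + 4)*(q^2 - 9*q + 20) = (q - 5)*(q - 3)*(q - 2)*(q + 2)*(q + 4)*(q - 4)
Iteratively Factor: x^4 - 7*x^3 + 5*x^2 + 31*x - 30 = (x - 3)*(x^3 - 4*x^2 - 7*x + 10) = (x - 3)*(x + 2)*(x^2 - 6*x + 5) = (x - 5)*(x - 3)*(x + 2)*(x - 1)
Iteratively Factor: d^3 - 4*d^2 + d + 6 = (d - 2)*(d^2 - 2*d - 3) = (d - 2)*(d + 1)*(d - 3)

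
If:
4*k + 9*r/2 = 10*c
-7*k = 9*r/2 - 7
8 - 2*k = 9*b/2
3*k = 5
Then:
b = 28/27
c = 1/5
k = 5/3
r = -28/27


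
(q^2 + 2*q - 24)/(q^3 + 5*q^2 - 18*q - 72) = 1/(q + 3)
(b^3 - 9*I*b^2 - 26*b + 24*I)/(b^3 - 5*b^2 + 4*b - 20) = (b^2 - 7*I*b - 12)/(b^2 + b*(-5 + 2*I) - 10*I)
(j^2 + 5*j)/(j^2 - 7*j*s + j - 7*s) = j*(j + 5)/(j^2 - 7*j*s + j - 7*s)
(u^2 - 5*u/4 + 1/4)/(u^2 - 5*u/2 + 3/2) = (4*u - 1)/(2*(2*u - 3))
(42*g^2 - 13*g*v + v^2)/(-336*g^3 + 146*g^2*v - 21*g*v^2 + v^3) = 1/(-8*g + v)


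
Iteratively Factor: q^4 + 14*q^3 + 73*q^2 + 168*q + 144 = (q + 3)*(q^3 + 11*q^2 + 40*q + 48) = (q + 3)^2*(q^2 + 8*q + 16) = (q + 3)^2*(q + 4)*(q + 4)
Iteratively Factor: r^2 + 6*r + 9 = (r + 3)*(r + 3)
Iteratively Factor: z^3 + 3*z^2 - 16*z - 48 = (z - 4)*(z^2 + 7*z + 12) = (z - 4)*(z + 3)*(z + 4)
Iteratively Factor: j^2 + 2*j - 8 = (j - 2)*(j + 4)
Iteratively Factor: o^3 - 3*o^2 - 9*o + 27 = (o + 3)*(o^2 - 6*o + 9) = (o - 3)*(o + 3)*(o - 3)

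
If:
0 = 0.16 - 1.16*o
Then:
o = 0.14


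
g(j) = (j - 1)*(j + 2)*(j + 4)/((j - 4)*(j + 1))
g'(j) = (j - 1)*(j + 2)/((j - 4)*(j + 1)) + (j - 1)*(j + 4)/((j - 4)*(j + 1)) - (j - 1)*(j + 2)*(j + 4)/((j - 4)*(j + 1)^2) + (j + 2)*(j + 4)/((j - 4)*(j + 1)) - (j - 1)*(j + 2)*(j + 4)/((j - 4)^2*(j + 1)) = (j^4 - 6*j^3 - 29*j^2 - 24*j - 32)/(j^4 - 6*j^3 + j^2 + 24*j + 16)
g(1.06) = -0.15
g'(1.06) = -2.61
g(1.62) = -2.02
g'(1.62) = -4.26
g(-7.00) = -1.82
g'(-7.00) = 0.73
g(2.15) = -5.04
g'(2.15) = -7.54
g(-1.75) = -0.36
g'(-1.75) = -2.00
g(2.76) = -12.15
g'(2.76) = -17.82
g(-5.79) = -0.98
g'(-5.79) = 0.65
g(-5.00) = -0.50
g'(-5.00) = 0.57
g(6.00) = 28.57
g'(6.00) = -6.22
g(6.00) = 28.57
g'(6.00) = -6.22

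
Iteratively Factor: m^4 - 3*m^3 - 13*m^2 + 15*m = (m - 1)*(m^3 - 2*m^2 - 15*m) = (m - 1)*(m + 3)*(m^2 - 5*m) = m*(m - 1)*(m + 3)*(m - 5)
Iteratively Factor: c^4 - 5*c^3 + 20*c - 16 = (c - 4)*(c^3 - c^2 - 4*c + 4) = (c - 4)*(c - 2)*(c^2 + c - 2) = (c - 4)*(c - 2)*(c - 1)*(c + 2)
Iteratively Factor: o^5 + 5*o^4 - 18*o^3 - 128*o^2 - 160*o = (o + 2)*(o^4 + 3*o^3 - 24*o^2 - 80*o) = (o - 5)*(o + 2)*(o^3 + 8*o^2 + 16*o) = (o - 5)*(o + 2)*(o + 4)*(o^2 + 4*o) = (o - 5)*(o + 2)*(o + 4)^2*(o)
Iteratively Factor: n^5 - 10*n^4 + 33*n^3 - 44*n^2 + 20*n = (n)*(n^4 - 10*n^3 + 33*n^2 - 44*n + 20) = n*(n - 2)*(n^3 - 8*n^2 + 17*n - 10) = n*(n - 5)*(n - 2)*(n^2 - 3*n + 2) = n*(n - 5)*(n - 2)*(n - 1)*(n - 2)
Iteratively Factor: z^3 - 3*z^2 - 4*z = (z + 1)*(z^2 - 4*z) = z*(z + 1)*(z - 4)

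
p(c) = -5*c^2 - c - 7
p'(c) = -10*c - 1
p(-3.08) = -51.35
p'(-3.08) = 29.80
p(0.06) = -7.08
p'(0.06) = -1.60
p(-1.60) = -18.20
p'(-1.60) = 15.00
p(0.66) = -9.84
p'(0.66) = -7.60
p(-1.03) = -11.27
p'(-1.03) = 9.30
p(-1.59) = -18.05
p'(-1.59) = 14.90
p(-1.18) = -12.78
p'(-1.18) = 10.80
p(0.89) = -11.85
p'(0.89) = -9.90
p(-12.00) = -715.00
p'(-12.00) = 119.00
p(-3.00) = -49.00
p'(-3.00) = 29.00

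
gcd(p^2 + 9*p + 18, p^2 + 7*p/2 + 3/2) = p + 3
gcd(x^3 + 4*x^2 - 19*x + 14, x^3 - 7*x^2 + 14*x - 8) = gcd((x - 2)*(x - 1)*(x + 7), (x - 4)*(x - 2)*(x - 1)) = x^2 - 3*x + 2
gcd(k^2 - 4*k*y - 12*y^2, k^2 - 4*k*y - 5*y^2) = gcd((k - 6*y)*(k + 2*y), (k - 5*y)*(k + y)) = 1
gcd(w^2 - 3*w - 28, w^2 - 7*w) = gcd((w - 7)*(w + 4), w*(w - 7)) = w - 7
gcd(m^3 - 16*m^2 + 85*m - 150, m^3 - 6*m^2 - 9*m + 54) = m - 6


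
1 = 1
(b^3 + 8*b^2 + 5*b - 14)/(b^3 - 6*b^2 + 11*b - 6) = (b^2 + 9*b + 14)/(b^2 - 5*b + 6)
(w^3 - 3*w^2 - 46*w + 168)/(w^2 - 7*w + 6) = (w^2 + 3*w - 28)/(w - 1)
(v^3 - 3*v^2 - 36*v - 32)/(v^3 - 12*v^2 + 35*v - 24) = (v^2 + 5*v + 4)/(v^2 - 4*v + 3)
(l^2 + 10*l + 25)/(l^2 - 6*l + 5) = (l^2 + 10*l + 25)/(l^2 - 6*l + 5)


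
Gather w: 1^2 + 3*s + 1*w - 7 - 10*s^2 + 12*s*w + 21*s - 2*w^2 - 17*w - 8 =-10*s^2 + 24*s - 2*w^2 + w*(12*s - 16) - 14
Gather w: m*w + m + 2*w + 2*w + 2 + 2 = m + w*(m + 4) + 4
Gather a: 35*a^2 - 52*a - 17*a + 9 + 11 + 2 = 35*a^2 - 69*a + 22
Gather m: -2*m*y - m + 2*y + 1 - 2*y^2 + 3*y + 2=m*(-2*y - 1) - 2*y^2 + 5*y + 3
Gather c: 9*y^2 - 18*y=9*y^2 - 18*y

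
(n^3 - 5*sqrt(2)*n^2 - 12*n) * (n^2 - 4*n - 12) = n^5 - 5*sqrt(2)*n^4 - 4*n^4 - 24*n^3 + 20*sqrt(2)*n^3 + 48*n^2 + 60*sqrt(2)*n^2 + 144*n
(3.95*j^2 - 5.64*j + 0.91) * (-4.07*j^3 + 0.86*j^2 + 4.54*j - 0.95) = -16.0765*j^5 + 26.3518*j^4 + 9.3789*j^3 - 28.5755*j^2 + 9.4894*j - 0.8645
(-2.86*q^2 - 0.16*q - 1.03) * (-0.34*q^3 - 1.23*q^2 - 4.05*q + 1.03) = 0.9724*q^5 + 3.5722*q^4 + 12.13*q^3 - 1.0309*q^2 + 4.0067*q - 1.0609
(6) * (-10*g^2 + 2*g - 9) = -60*g^2 + 12*g - 54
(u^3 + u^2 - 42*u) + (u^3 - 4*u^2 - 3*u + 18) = 2*u^3 - 3*u^2 - 45*u + 18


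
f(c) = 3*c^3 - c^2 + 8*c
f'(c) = 9*c^2 - 2*c + 8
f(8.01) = 1541.69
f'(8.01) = 569.42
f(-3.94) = -230.53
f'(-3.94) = 155.59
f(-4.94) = -425.58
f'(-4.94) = 237.51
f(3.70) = 167.87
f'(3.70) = 123.81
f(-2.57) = -78.09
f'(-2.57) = 72.58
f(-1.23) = -16.94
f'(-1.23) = 24.08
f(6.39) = 793.04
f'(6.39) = 362.71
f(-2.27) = -58.40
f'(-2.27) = 58.92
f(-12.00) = -5424.00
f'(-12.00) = 1328.00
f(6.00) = 660.00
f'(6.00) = 320.00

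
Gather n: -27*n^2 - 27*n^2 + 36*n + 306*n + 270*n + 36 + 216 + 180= -54*n^2 + 612*n + 432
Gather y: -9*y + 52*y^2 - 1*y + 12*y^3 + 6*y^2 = 12*y^3 + 58*y^2 - 10*y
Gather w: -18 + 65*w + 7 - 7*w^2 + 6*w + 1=-7*w^2 + 71*w - 10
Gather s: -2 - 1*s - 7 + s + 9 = 0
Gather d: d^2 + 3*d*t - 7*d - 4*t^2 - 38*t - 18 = d^2 + d*(3*t - 7) - 4*t^2 - 38*t - 18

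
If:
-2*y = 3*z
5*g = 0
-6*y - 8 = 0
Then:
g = 0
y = -4/3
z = 8/9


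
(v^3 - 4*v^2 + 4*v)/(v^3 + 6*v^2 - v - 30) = v*(v - 2)/(v^2 + 8*v + 15)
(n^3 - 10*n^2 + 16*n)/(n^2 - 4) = n*(n - 8)/(n + 2)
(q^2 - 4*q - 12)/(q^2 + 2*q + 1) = (q^2 - 4*q - 12)/(q^2 + 2*q + 1)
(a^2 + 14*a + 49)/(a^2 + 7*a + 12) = (a^2 + 14*a + 49)/(a^2 + 7*a + 12)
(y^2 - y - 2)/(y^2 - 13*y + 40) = (y^2 - y - 2)/(y^2 - 13*y + 40)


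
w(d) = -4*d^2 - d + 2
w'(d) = -8*d - 1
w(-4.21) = -64.69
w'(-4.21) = 32.68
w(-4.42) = -71.73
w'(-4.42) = 34.36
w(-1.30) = -3.46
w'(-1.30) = 9.40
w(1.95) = -15.16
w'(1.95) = -16.60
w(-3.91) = -55.24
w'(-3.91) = 30.28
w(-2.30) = -16.86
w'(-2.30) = 17.40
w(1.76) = -12.15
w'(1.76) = -15.08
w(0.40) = 0.96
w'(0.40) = -4.20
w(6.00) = -148.00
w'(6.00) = -49.00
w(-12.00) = -562.00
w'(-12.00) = 95.00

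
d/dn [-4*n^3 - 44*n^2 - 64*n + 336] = -12*n^2 - 88*n - 64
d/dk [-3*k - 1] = -3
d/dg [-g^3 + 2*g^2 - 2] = g*(4 - 3*g)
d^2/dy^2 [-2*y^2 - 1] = -4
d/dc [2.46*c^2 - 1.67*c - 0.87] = 4.92*c - 1.67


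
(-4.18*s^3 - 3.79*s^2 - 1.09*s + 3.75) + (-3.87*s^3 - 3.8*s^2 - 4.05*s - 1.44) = -8.05*s^3 - 7.59*s^2 - 5.14*s + 2.31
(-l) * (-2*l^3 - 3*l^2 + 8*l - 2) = 2*l^4 + 3*l^3 - 8*l^2 + 2*l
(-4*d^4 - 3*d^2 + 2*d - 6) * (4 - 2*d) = 8*d^5 - 16*d^4 + 6*d^3 - 16*d^2 + 20*d - 24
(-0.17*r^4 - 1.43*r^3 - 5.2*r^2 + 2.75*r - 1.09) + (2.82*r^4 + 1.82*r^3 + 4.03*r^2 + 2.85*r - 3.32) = 2.65*r^4 + 0.39*r^3 - 1.17*r^2 + 5.6*r - 4.41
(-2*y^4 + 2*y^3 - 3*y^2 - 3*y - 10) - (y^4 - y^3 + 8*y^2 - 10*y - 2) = -3*y^4 + 3*y^3 - 11*y^2 + 7*y - 8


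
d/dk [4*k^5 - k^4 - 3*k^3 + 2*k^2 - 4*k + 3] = 20*k^4 - 4*k^3 - 9*k^2 + 4*k - 4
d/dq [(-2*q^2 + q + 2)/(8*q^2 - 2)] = (-4*q^2 - 12*q - 1)/(2*(16*q^4 - 8*q^2 + 1))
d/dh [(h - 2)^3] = 3*(h - 2)^2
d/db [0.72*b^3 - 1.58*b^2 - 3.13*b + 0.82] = 2.16*b^2 - 3.16*b - 3.13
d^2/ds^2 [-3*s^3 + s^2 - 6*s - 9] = 2 - 18*s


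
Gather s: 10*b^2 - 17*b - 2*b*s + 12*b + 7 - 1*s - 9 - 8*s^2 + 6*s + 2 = 10*b^2 - 5*b - 8*s^2 + s*(5 - 2*b)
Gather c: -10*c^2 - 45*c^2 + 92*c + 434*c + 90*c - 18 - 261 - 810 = -55*c^2 + 616*c - 1089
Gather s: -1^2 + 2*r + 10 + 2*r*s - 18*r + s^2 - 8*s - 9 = -16*r + s^2 + s*(2*r - 8)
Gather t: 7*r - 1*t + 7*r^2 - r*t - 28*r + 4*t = 7*r^2 - 21*r + t*(3 - r)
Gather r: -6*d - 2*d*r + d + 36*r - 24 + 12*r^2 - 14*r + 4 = -5*d + 12*r^2 + r*(22 - 2*d) - 20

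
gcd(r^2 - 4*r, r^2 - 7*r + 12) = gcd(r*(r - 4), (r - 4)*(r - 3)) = r - 4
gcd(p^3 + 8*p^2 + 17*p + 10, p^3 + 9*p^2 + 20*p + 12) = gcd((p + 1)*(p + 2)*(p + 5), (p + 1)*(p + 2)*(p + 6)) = p^2 + 3*p + 2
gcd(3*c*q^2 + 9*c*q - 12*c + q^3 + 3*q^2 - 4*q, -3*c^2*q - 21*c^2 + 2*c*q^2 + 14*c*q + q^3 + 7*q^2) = 3*c + q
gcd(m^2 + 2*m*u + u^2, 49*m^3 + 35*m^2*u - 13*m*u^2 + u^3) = m + u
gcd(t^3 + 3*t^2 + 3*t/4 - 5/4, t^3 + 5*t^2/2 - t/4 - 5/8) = t^2 + 2*t - 5/4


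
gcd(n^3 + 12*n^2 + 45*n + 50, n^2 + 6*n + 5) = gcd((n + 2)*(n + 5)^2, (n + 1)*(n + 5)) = n + 5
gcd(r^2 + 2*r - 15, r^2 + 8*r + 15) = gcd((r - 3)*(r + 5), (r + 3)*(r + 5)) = r + 5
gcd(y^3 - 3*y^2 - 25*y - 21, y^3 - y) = y + 1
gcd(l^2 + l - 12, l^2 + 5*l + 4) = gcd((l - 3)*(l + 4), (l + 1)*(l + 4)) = l + 4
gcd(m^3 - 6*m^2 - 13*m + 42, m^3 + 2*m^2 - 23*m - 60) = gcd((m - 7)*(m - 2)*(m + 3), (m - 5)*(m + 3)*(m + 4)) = m + 3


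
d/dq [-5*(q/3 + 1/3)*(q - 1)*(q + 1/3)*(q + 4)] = -20*q^3/3 - 65*q^2/3 - 10*q/9 + 65/9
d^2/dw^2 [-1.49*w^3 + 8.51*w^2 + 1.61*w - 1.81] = 17.02 - 8.94*w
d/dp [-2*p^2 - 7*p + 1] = -4*p - 7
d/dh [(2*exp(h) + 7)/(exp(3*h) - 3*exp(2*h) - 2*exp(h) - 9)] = (-4*exp(3*h) - 15*exp(2*h) + 42*exp(h) - 4)*exp(h)/(exp(6*h) - 6*exp(5*h) + 5*exp(4*h) - 6*exp(3*h) + 58*exp(2*h) + 36*exp(h) + 81)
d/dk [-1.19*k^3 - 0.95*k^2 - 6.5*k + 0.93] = -3.57*k^2 - 1.9*k - 6.5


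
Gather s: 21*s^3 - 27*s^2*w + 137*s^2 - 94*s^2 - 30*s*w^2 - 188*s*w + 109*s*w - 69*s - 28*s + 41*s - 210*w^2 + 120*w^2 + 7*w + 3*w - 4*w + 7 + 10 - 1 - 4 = 21*s^3 + s^2*(43 - 27*w) + s*(-30*w^2 - 79*w - 56) - 90*w^2 + 6*w + 12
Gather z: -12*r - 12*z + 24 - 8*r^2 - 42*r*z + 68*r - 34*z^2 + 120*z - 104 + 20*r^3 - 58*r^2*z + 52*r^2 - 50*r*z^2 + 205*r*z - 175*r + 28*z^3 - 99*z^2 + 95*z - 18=20*r^3 + 44*r^2 - 119*r + 28*z^3 + z^2*(-50*r - 133) + z*(-58*r^2 + 163*r + 203) - 98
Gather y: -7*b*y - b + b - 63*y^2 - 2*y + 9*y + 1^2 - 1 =-63*y^2 + y*(7 - 7*b)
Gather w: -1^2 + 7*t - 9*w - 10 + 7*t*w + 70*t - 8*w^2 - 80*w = 77*t - 8*w^2 + w*(7*t - 89) - 11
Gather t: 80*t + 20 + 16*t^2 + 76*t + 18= 16*t^2 + 156*t + 38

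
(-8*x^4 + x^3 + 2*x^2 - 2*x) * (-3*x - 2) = 24*x^5 + 13*x^4 - 8*x^3 + 2*x^2 + 4*x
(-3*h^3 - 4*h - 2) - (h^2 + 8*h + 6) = -3*h^3 - h^2 - 12*h - 8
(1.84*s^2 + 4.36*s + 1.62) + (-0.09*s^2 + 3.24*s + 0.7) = 1.75*s^2 + 7.6*s + 2.32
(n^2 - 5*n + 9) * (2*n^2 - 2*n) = 2*n^4 - 12*n^3 + 28*n^2 - 18*n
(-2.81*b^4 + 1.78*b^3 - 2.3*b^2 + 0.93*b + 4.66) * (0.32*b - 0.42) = -0.8992*b^5 + 1.7498*b^4 - 1.4836*b^3 + 1.2636*b^2 + 1.1006*b - 1.9572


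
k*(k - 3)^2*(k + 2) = k^4 - 4*k^3 - 3*k^2 + 18*k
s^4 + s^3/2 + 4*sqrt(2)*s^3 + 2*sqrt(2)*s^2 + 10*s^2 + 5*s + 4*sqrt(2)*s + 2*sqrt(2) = (s + 1/2)*(s + sqrt(2))^2*(s + 2*sqrt(2))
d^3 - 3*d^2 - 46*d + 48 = (d - 8)*(d - 1)*(d + 6)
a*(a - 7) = a^2 - 7*a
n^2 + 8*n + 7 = (n + 1)*(n + 7)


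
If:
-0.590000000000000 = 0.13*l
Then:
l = -4.54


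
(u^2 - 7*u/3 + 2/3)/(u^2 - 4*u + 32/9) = 3*(3*u^2 - 7*u + 2)/(9*u^2 - 36*u + 32)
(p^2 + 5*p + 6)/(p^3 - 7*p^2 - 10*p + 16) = (p + 3)/(p^2 - 9*p + 8)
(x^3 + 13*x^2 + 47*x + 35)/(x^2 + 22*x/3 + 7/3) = 3*(x^2 + 6*x + 5)/(3*x + 1)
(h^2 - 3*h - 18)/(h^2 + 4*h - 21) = (h^2 - 3*h - 18)/(h^2 + 4*h - 21)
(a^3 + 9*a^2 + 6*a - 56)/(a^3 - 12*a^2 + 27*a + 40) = (a^3 + 9*a^2 + 6*a - 56)/(a^3 - 12*a^2 + 27*a + 40)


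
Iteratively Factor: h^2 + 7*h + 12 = (h + 3)*(h + 4)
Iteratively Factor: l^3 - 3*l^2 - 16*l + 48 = (l - 4)*(l^2 + l - 12) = (l - 4)*(l - 3)*(l + 4)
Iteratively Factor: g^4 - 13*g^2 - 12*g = (g + 3)*(g^3 - 3*g^2 - 4*g) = g*(g + 3)*(g^2 - 3*g - 4) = g*(g - 4)*(g + 3)*(g + 1)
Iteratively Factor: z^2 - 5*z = (z - 5)*(z)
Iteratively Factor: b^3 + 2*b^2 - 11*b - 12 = (b - 3)*(b^2 + 5*b + 4) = (b - 3)*(b + 4)*(b + 1)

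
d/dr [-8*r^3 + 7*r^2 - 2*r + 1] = -24*r^2 + 14*r - 2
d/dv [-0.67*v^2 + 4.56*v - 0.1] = 4.56 - 1.34*v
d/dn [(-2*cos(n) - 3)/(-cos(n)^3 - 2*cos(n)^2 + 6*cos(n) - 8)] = (4*cos(n)^3 + 13*cos(n)^2 + 12*cos(n) - 34)*sin(n)/((cos(n) + 4)^2*(sin(n)^2 + 2*cos(n) - 3)^2)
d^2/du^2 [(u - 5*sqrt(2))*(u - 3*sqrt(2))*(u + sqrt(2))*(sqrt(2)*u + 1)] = 12*sqrt(2)*u^2 - 78*u + 14*sqrt(2)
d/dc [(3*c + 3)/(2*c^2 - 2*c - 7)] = 3*(2*c^2 - 2*c - 2*(c + 1)*(2*c - 1) - 7)/(-2*c^2 + 2*c + 7)^2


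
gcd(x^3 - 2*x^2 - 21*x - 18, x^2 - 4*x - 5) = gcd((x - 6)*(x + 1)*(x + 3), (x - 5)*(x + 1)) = x + 1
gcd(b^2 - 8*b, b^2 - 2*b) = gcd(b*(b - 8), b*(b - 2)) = b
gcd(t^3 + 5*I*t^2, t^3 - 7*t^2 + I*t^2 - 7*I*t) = t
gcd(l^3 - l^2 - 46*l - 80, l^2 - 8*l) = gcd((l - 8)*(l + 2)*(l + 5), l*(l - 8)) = l - 8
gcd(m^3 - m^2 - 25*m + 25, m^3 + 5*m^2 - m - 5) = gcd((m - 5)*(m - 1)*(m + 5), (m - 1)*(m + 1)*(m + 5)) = m^2 + 4*m - 5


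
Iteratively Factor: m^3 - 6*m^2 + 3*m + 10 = (m - 2)*(m^2 - 4*m - 5) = (m - 5)*(m - 2)*(m + 1)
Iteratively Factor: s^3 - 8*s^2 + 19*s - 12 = (s - 1)*(s^2 - 7*s + 12) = (s - 3)*(s - 1)*(s - 4)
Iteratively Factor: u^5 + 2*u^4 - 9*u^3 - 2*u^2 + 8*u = (u - 2)*(u^4 + 4*u^3 - u^2 - 4*u) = (u - 2)*(u + 4)*(u^3 - u) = (u - 2)*(u - 1)*(u + 4)*(u^2 + u) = u*(u - 2)*(u - 1)*(u + 4)*(u + 1)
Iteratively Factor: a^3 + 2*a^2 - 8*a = (a)*(a^2 + 2*a - 8) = a*(a - 2)*(a + 4)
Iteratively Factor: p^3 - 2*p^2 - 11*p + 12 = (p - 1)*(p^2 - p - 12) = (p - 4)*(p - 1)*(p + 3)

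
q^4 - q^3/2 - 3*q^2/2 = q^2*(q - 3/2)*(q + 1)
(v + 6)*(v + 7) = v^2 + 13*v + 42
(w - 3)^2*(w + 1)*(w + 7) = w^4 + 2*w^3 - 32*w^2 + 30*w + 63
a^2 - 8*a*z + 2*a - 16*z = (a + 2)*(a - 8*z)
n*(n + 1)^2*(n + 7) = n^4 + 9*n^3 + 15*n^2 + 7*n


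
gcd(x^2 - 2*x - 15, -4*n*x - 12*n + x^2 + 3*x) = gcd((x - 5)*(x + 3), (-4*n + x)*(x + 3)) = x + 3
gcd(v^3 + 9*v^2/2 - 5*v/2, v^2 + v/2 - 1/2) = v - 1/2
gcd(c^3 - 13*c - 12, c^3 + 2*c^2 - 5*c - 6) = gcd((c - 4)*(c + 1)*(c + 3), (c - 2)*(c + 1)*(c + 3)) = c^2 + 4*c + 3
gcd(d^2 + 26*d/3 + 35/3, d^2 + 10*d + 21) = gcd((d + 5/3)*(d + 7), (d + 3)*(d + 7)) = d + 7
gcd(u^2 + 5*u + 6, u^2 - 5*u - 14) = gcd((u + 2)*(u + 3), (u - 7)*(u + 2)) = u + 2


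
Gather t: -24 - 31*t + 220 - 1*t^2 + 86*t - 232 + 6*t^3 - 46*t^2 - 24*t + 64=6*t^3 - 47*t^2 + 31*t + 28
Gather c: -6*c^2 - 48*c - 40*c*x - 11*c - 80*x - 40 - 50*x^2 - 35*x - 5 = -6*c^2 + c*(-40*x - 59) - 50*x^2 - 115*x - 45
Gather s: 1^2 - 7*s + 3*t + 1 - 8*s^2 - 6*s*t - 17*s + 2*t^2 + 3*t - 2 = -8*s^2 + s*(-6*t - 24) + 2*t^2 + 6*t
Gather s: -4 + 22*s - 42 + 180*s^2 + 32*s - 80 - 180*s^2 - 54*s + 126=0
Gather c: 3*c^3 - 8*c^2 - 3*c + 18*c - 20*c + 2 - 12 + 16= 3*c^3 - 8*c^2 - 5*c + 6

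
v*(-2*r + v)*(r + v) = -2*r^2*v - r*v^2 + v^3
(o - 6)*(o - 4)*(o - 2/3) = o^3 - 32*o^2/3 + 92*o/3 - 16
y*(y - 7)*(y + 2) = y^3 - 5*y^2 - 14*y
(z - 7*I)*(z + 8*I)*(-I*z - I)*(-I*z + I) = -z^4 - I*z^3 - 55*z^2 + I*z + 56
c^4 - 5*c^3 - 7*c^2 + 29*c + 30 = (c - 5)*(c - 3)*(c + 1)*(c + 2)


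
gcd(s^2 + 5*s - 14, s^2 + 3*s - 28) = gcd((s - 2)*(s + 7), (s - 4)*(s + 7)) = s + 7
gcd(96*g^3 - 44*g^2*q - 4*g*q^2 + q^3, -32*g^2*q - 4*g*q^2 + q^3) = -8*g + q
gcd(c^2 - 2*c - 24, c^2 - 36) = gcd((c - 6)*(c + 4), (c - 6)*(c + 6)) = c - 6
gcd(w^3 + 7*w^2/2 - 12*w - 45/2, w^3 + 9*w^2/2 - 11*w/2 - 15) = w^2 + 13*w/2 + 15/2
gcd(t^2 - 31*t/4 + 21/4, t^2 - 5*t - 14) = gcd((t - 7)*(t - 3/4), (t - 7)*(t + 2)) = t - 7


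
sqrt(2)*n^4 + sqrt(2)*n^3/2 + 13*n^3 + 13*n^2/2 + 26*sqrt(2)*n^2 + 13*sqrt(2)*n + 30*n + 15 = (n + sqrt(2))*(n + 5*sqrt(2)/2)*(n + 3*sqrt(2))*(sqrt(2)*n + sqrt(2)/2)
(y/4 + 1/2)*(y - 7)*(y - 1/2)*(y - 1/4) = y^4/4 - 23*y^3/16 - 81*y^2/32 + 79*y/32 - 7/16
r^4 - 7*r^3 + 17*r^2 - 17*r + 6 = (r - 3)*(r - 2)*(r - 1)^2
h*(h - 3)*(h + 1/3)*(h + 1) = h^4 - 5*h^3/3 - 11*h^2/3 - h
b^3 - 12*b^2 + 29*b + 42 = (b - 7)*(b - 6)*(b + 1)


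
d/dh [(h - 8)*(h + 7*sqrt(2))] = 2*h - 8 + 7*sqrt(2)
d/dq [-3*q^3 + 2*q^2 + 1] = q*(4 - 9*q)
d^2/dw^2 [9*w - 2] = 0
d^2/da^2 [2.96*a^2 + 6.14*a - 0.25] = 5.92000000000000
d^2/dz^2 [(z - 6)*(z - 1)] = 2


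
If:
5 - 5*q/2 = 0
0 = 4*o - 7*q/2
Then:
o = 7/4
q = 2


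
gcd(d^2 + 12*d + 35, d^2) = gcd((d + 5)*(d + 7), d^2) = 1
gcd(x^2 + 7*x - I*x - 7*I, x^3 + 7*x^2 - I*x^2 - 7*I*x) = x^2 + x*(7 - I) - 7*I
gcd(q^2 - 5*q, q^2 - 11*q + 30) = q - 5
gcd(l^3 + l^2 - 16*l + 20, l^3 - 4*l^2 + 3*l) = 1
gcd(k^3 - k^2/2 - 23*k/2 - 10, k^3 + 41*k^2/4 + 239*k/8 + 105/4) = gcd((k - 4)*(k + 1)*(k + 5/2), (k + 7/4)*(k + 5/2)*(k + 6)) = k + 5/2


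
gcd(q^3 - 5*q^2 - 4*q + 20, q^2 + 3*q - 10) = q - 2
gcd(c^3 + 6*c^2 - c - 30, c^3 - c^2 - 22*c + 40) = c^2 + 3*c - 10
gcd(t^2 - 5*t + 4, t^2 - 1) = t - 1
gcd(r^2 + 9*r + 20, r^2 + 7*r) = 1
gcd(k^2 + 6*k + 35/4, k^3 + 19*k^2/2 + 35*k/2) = k + 5/2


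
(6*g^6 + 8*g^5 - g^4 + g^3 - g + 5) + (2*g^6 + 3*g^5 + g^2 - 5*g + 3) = 8*g^6 + 11*g^5 - g^4 + g^3 + g^2 - 6*g + 8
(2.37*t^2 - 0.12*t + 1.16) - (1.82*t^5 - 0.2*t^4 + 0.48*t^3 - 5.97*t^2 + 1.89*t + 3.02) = -1.82*t^5 + 0.2*t^4 - 0.48*t^3 + 8.34*t^2 - 2.01*t - 1.86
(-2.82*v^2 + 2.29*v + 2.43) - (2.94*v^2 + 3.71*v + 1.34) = -5.76*v^2 - 1.42*v + 1.09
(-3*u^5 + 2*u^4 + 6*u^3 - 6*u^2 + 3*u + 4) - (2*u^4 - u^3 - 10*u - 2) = -3*u^5 + 7*u^3 - 6*u^2 + 13*u + 6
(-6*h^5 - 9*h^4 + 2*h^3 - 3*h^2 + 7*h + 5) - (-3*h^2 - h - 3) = -6*h^5 - 9*h^4 + 2*h^3 + 8*h + 8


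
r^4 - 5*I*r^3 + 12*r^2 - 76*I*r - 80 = (r - 5*I)*(r - 2*I)^2*(r + 4*I)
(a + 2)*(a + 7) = a^2 + 9*a + 14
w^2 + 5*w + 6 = (w + 2)*(w + 3)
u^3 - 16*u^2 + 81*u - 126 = (u - 7)*(u - 6)*(u - 3)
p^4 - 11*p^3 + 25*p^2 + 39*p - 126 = (p - 7)*(p - 3)^2*(p + 2)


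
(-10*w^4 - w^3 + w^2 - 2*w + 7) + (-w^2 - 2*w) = -10*w^4 - w^3 - 4*w + 7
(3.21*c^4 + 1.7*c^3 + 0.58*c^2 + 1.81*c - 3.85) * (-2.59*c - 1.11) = -8.3139*c^5 - 7.9661*c^4 - 3.3892*c^3 - 5.3317*c^2 + 7.9624*c + 4.2735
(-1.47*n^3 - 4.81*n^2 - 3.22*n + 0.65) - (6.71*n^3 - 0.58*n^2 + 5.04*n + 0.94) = -8.18*n^3 - 4.23*n^2 - 8.26*n - 0.29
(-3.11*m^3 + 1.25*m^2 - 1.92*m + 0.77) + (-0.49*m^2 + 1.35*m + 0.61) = -3.11*m^3 + 0.76*m^2 - 0.57*m + 1.38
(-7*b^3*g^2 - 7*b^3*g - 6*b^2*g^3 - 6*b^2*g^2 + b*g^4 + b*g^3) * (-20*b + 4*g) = 140*b^4*g^2 + 140*b^4*g + 92*b^3*g^3 + 92*b^3*g^2 - 44*b^2*g^4 - 44*b^2*g^3 + 4*b*g^5 + 4*b*g^4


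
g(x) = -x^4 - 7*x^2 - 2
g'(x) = -4*x^3 - 14*x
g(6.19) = -1738.34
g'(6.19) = -1035.37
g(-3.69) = -282.71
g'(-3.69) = 252.63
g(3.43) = -222.77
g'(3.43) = -209.43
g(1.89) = -39.76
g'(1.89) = -53.47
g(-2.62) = -97.17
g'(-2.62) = 108.62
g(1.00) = -10.00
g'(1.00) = -18.00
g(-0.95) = -9.13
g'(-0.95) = 16.73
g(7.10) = -2896.04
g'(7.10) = -1531.04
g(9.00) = -7130.00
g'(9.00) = -3042.00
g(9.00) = -7130.00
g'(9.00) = -3042.00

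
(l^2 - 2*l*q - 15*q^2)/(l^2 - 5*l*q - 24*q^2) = (-l + 5*q)/(-l + 8*q)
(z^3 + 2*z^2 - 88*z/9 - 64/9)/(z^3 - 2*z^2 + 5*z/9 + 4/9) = (9*z^3 + 18*z^2 - 88*z - 64)/(9*z^3 - 18*z^2 + 5*z + 4)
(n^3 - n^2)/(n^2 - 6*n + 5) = n^2/(n - 5)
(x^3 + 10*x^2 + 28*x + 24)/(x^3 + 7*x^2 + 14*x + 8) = (x^2 + 8*x + 12)/(x^2 + 5*x + 4)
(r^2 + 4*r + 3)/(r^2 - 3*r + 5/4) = 4*(r^2 + 4*r + 3)/(4*r^2 - 12*r + 5)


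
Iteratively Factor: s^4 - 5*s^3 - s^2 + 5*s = (s + 1)*(s^3 - 6*s^2 + 5*s) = (s - 5)*(s + 1)*(s^2 - s) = s*(s - 5)*(s + 1)*(s - 1)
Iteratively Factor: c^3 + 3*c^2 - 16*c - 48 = (c + 4)*(c^2 - c - 12) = (c + 3)*(c + 4)*(c - 4)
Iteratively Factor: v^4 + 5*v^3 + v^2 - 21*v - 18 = (v - 2)*(v^3 + 7*v^2 + 15*v + 9) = (v - 2)*(v + 1)*(v^2 + 6*v + 9) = (v - 2)*(v + 1)*(v + 3)*(v + 3)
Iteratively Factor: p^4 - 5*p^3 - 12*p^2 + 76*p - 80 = (p - 2)*(p^3 - 3*p^2 - 18*p + 40) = (p - 2)^2*(p^2 - p - 20) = (p - 2)^2*(p + 4)*(p - 5)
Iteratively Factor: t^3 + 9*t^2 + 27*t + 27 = (t + 3)*(t^2 + 6*t + 9) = (t + 3)^2*(t + 3)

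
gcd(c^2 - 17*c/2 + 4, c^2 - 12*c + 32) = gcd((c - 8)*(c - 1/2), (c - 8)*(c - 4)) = c - 8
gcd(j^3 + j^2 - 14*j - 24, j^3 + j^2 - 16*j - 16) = j - 4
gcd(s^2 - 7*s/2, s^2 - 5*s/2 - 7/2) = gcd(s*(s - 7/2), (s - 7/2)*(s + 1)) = s - 7/2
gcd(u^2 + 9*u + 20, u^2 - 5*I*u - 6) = 1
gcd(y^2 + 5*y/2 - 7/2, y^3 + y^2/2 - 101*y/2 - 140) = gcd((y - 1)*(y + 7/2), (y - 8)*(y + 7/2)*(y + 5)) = y + 7/2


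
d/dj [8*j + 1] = 8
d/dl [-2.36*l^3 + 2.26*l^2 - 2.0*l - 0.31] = -7.08*l^2 + 4.52*l - 2.0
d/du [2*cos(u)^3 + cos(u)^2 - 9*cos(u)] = (-6*cos(u)^2 - 2*cos(u) + 9)*sin(u)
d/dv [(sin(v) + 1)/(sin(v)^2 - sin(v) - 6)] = (-2*sin(v) + cos(v)^2 - 6)*cos(v)/(sin(v) + cos(v)^2 + 5)^2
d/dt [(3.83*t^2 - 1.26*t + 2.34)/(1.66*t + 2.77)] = (6.3578*t^2 + 21.2182*t - 7.3746)/(2.7556*t^2 + 9.1964*t + 7.6729)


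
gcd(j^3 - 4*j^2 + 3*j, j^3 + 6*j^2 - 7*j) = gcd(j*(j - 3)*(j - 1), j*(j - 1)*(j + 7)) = j^2 - j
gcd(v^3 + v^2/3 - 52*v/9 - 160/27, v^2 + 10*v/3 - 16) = v - 8/3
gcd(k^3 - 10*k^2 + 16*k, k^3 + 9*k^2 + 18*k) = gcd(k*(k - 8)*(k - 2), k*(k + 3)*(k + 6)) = k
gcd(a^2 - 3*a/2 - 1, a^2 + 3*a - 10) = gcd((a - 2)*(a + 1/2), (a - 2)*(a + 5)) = a - 2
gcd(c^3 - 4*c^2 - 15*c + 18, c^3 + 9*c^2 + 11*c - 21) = c^2 + 2*c - 3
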